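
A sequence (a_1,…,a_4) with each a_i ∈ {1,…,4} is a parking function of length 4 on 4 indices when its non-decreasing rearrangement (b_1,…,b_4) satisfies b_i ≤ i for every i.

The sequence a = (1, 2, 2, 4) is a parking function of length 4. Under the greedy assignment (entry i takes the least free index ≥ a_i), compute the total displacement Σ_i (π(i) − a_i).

1

Σπ = 10 ({1..4} each once); Σa = 1+2+2+4 = 9; disp = 10−9 = 1.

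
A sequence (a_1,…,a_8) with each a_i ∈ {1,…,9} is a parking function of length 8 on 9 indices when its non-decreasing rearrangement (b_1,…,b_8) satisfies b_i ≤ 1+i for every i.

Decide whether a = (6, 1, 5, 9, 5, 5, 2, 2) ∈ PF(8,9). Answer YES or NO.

Order a: b = (1, 2, 2, 5, 5, 5, 6, 9).
  b_1=1 ≤ 2
  b_2=2 ≤ 3
  b_3=2 ≤ 4
  b_4=5 ≤ 5
  b_5=5 ≤ 6
  b_6=5 ≤ 7
  b_7=6 ≤ 8
  b_8=9 ≤ 9
All bounds hold ⇒ YES

YES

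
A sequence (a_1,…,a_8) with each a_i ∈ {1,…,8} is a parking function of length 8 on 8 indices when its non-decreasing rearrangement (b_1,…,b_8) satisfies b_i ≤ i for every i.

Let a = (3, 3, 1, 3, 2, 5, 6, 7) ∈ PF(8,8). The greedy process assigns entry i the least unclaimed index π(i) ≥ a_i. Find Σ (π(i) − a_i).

Σπ = 36 ({1..8} each once); Σa = 3+3+1+3+2+5+6+7 = 30; disp = 36−30 = 6.

6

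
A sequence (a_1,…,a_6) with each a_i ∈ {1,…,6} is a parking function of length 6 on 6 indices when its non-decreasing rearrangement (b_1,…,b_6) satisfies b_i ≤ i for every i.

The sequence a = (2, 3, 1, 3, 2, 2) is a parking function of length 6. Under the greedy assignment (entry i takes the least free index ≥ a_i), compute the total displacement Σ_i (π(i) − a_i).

Σπ(i) = 1+…+6 = 21; Σa = 2+3+1+3+2+2 = 13; disp = 21−13 = 8.

8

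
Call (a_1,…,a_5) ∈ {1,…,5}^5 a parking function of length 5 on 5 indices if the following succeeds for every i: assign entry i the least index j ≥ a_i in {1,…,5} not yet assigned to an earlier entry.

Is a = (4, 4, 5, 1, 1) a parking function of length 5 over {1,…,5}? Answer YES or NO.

Rearranged: b = (1, 1, 4, 4, 5).
  b_1=1 ≤ 1
  b_2=1 ≤ 2
  b_3=4 > 3
  fails at i=3 ⇒ NO

NO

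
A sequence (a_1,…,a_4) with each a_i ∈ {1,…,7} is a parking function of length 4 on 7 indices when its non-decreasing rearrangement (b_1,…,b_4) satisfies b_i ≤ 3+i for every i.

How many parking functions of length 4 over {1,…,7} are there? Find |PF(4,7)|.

2048

|PF| = (8−4)·8^(4−1) = 4·512 = 2048 (Konheim–Weiss)
Check (3,6,4,7) → sorted (3,4,6,7): b_i ≤ 3+i ∀i, a PF.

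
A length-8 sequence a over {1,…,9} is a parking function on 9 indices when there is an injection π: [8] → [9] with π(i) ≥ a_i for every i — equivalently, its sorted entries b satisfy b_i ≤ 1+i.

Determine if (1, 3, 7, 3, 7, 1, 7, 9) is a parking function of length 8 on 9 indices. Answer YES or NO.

NO

Order a: b = (1, 1, 3, 3, 7, 7, 7, 9).
  b_1=1 ≤ 2
  b_2=1 ≤ 3
  b_3=3 ≤ 4
  b_4=3 ≤ 5
  b_5=7 > 6
  fails at i=5 ⇒ NO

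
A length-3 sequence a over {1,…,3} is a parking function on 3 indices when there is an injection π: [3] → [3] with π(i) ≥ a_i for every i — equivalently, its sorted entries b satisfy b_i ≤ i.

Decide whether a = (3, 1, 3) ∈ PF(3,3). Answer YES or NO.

Sorted: b = (1, 3, 3).
  b_1=1 ≤ 1
  b_2=3 > 2
  fails at i=2 ⇒ NO

NO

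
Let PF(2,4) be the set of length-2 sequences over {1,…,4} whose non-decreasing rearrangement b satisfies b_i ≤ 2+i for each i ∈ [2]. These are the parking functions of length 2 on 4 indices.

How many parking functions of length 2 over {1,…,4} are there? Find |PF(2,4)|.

15

|PF| = 3·5^1 = 3×5 = 15 (Konheim–Weiss)
One tuple (3,3) → sorted (3,3): b_i ≤ 2+i ∀i, a PF.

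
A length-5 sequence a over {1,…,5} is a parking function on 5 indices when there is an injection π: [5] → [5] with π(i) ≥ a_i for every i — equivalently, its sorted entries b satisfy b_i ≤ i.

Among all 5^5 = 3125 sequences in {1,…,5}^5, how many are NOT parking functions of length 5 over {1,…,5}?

|PF| = (5−5+1)·(5+1)^(5−1) = 1·1296 = 1296 (Pollak)
One tuple (5,5,3,3,4) → sorted (3,3,4,5,5): b_1=3>1, not a PF.
So 3125 − 1296 = 1829 fail.

1829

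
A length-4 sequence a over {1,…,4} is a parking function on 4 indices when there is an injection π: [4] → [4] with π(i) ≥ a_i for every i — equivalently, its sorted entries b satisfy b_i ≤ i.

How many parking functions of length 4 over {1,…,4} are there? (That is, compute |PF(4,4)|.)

Count = (4−4+1)·(4+1)^(4−1) = 1×125 = 125 (Pollak)
Example (1,2,2,1) → sorted (1,1,2,2): b_i ≤ i ∀i, a PF.

125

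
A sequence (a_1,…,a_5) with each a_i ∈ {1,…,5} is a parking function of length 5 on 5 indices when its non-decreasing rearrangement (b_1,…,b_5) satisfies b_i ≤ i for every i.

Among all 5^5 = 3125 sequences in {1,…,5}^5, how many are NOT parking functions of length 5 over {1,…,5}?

#PF = (5−5+1)·(5+1)^(5−1) = 1·1296 = 1296 [KW]
One tuple (3,3,5,5,4) → sorted (3,3,4,5,5): b_1=3>1, not a PF.
So 3125 − 1296 = 1829 fail.

1829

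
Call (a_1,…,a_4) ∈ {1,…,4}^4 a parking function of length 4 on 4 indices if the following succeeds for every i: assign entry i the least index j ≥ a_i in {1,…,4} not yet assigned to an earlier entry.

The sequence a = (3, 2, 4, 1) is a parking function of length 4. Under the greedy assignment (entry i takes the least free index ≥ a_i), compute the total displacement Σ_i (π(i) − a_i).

Σπ = 4·5/2 = 10 (π permutes [4]); Σa = 3+2+4+1 = 10; disp = 10−10 = 0.

0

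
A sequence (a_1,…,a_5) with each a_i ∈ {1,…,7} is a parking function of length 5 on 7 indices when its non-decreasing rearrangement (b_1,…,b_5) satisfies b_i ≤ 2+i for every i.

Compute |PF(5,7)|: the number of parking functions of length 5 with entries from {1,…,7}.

|PF(5,7)| = (8−5)·8^(5−1) = 3×4096 = 12288 (Pollak)
E.g. (3,2,2,7,5) → sorted (2,2,3,5,7): b_i ≤ 2+i ∀i, a PF.

12288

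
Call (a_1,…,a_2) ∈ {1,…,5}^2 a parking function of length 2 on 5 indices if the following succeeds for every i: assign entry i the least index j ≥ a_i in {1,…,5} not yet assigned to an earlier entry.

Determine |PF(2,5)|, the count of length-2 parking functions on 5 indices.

24

#PF = (5+1−2)·(5+1)^{2−1} = 4·6 = 24 (Konheim–Weiss)
Check (4,3) → sorted (3,4): b_i ≤ 3+i ∀i, a PF.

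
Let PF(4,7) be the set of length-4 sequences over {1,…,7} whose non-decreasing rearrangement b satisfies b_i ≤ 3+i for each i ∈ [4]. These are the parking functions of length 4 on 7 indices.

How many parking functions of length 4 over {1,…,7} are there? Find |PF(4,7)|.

2048

Count = (7−4+1)·(7+1)^(4−1) = 4·512 = 2048 (Pollak)
E.g. (6,1,3,6) → sorted (1,3,6,6): b_i ≤ 3+i ∀i, a PF.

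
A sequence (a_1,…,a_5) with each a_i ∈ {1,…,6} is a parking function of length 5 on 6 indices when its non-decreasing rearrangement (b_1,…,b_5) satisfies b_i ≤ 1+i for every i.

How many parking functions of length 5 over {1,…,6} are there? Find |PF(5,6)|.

4802

Count = (6+1−5)·(6+1)^{5−1} = 2·2401 = 4802 (Pollak)
Check (1,3,2,6,5) → sorted (1,2,3,5,6): b_i ≤ 1+i ∀i, a PF.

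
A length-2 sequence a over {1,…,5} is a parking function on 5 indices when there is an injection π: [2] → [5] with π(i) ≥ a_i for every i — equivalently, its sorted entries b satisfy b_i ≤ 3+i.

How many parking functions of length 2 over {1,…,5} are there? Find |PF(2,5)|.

|PF| = (6−2)·6^(2−1) = 4×6 = 24 (Pollak)
One tuple (3,1) → sorted (1,3): b_i ≤ 3+i ∀i, a PF.

24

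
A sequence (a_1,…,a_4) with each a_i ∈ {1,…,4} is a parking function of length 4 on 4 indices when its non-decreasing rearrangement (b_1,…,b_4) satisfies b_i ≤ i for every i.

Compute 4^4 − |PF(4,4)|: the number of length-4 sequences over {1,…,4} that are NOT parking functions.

131

|PF(4,4)| = (5−4)·5^(4−1) = 1 · 125 = 125 (Pollak)
E.g. (3,4,2,4) → sorted (2,3,4,4): b_1=2>1, not a PF.
Total 256; non-PF = 256−125 = 131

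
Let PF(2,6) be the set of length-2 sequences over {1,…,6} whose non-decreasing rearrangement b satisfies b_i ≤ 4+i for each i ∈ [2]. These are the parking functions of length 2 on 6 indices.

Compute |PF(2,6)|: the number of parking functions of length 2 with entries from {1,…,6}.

#PF = 5·7^1 = 5·7 = 35
Example (1,5) → sorted (1,5): b_i ≤ 4+i ∀i, a PF.

35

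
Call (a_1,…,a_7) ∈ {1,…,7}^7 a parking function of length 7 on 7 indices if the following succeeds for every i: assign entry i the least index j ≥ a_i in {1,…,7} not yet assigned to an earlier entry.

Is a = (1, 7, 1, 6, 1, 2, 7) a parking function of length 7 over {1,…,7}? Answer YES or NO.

NO

Sorted: b = (1, 1, 1, 2, 6, 7, 7).
  b_1=1 ≤ 1
  b_2=1 ≤ 2
  b_3=1 ≤ 3
  b_4=2 ≤ 4
  b_5=6 > 5
  fails at i=5 ⇒ NO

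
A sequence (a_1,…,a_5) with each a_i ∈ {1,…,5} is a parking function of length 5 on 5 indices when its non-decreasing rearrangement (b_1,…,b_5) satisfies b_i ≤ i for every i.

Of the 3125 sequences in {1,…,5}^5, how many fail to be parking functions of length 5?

#PF = (5−5+1)·(5+1)^(5−1) = 1×1296 = 1296 [KW]
E.g. (5,3,2,5,1) → sorted (1,2,3,5,5): b_4=5>4, not a PF.
5^5 − 1296 = 3125 − 1296 = 1829

1829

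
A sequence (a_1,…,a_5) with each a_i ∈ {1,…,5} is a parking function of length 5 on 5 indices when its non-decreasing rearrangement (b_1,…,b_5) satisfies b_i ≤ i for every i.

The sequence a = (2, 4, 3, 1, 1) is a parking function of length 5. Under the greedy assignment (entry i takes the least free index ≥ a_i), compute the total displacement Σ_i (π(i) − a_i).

4

Σπ = 15 ({1..5} each once); Σa = 2+4+3+1+1 = 11; disp = 15−11 = 4.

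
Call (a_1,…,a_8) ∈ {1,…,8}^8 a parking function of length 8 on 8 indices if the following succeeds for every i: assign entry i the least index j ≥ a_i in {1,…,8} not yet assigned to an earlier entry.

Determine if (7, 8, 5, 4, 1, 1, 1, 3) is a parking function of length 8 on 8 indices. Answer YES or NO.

YES

Order a: b = (1, 1, 1, 3, 4, 5, 7, 8).
  b_1=1 ≤ 1
  b_2=1 ≤ 2
  b_3=1 ≤ 3
  b_4=3 ≤ 4
  b_5=4 ≤ 5
  b_6=5 ≤ 6
  b_7=7 ≤ 7
  b_8=8 ≤ 8
All bounds hold ⇒ YES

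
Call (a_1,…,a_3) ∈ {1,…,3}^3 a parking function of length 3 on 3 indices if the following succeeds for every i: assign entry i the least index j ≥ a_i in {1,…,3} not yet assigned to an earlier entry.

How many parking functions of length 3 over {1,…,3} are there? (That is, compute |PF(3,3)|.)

|PF| = (4−3)·4^(3−1) = 1·16 = 16 (Konheim–Weiss)
One tuple (1,2,3) → sorted (1,2,3): b_i ≤ i ∀i, a PF.

16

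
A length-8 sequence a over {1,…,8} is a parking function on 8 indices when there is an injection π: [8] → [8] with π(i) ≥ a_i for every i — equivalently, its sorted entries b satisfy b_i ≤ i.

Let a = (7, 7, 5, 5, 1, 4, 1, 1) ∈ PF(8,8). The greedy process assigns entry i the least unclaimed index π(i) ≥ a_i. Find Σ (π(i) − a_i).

5

Σπ = 36 ({1..8} each once); Σa = 7+7+5+5+1+4+1+1 = 31; disp = 36−31 = 5.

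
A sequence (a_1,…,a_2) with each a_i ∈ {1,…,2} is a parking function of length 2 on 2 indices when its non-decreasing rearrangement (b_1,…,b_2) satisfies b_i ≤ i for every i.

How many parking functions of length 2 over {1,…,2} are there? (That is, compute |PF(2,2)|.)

3

|PF(2,2)| = (2+1−2)·(2+1)^{2−1} = 1 · 3 = 3 (Pollak)
One tuple (2,1) → sorted (1,2): b_i ≤ i ∀i, a PF.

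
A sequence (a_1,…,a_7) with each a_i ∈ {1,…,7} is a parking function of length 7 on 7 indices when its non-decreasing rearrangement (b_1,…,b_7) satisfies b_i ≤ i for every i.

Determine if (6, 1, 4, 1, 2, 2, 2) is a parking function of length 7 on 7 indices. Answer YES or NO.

Rearranged: b = (1, 1, 2, 2, 2, 4, 6).
  b_1=1 ≤ 1
  b_2=1 ≤ 2
  b_3=2 ≤ 3
  b_4=2 ≤ 4
  b_5=2 ≤ 5
  b_6=4 ≤ 6
  b_7=6 ≤ 7
All bounds hold ⇒ YES

YES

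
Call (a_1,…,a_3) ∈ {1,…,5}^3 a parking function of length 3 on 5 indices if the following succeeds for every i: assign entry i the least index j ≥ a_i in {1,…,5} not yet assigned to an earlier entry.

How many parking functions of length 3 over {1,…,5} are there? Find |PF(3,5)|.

108

Count = (6−3)·6^(3−1) = 3 · 36 = 108 (Pollak)
Check (1,4,3) → sorted (1,3,4): b_i ≤ 2+i ∀i, a PF.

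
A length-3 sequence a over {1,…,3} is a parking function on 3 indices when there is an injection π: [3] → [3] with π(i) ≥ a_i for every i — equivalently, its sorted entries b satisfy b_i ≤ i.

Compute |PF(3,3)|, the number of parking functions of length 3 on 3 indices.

16

|PF| = (3+1−3)·(3+1)^{3−1} = 1 · 16 = 16 (Pollak)
One tuple (1,3,2) → sorted (1,2,3): b_i ≤ i ∀i, a PF.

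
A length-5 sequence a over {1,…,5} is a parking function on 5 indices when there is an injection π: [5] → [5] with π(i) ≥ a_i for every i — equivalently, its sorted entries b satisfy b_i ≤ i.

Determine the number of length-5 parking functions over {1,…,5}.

1296

Count = (6−5)·6^(5−1) = 1·1296 = 1296
E.g. (1,5,3,3,1) → sorted (1,1,3,3,5): b_i ≤ i ∀i, a PF.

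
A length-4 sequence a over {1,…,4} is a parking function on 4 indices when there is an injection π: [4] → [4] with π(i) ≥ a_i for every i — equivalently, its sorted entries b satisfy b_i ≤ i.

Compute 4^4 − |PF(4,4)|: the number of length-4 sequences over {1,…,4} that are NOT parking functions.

131

#PF = (4+1−4)·(4+1)^{4−1} = 1 · 125 = 125 [KW]
E.g. (1,4,4,1) → sorted (1,1,4,4): b_3=4>3, not a PF.
So 256 − 125 = 131 fail.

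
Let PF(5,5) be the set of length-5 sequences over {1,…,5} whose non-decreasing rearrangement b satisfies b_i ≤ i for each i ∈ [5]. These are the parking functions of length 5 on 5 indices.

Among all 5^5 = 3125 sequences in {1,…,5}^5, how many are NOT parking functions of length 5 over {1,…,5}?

|PF(5,5)| = 1·6^4 = 1 · 1296 = 1296
E.g. (1,5,5,3,5) → sorted (1,3,5,5,5): b_2=3>2, not a PF.
So 3125 − 1296 = 1829 fail.

1829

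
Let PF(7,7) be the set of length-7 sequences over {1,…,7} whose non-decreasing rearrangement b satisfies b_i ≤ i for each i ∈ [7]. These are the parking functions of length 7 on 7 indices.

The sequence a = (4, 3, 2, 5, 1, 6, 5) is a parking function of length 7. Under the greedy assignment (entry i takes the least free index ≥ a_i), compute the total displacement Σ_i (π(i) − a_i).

Σπ = 7·8/2 = 28 (π permutes [7]); Σa = 4+3+2+5+1+6+5 = 26; disp = 28−26 = 2.

2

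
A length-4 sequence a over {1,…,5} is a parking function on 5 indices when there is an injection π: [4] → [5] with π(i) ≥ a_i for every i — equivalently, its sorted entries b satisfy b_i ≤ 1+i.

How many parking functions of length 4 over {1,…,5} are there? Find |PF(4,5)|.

432

|PF| = (6−4)·6^(4−1) = 2×216 = 432 [KW]
One tuple (2,5,3,1) → sorted (1,2,3,5): b_i ≤ 1+i ∀i, a PF.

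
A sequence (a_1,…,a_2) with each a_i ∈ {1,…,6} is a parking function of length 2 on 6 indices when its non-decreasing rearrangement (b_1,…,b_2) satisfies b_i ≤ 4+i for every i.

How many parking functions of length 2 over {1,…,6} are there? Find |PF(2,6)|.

35

Count = 5·7^1 = 5·7 = 35 (Konheim–Weiss)
Example (1,3) → sorted (1,3): b_i ≤ 4+i ∀i, a PF.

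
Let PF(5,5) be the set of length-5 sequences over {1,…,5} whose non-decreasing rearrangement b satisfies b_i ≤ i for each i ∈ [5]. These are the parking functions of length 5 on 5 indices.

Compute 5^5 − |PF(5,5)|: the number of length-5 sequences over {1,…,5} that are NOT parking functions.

1829

|PF| = 1·6^4 = 1×1296 = 1296 [KW]
Example (5,2,4,5,1) → sorted (1,2,4,5,5): b_3=4>3, not a PF.
So 3125 − 1296 = 1829 fail.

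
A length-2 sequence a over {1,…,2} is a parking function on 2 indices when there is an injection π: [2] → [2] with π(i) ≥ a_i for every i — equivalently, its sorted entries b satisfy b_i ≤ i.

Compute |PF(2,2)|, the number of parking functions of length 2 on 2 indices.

#PF = (3−2)·3^(2−1) = 1·3 = 3 [KW]
Example (1,1) → sorted (1,1): b_i ≤ i ∀i, a PF.

3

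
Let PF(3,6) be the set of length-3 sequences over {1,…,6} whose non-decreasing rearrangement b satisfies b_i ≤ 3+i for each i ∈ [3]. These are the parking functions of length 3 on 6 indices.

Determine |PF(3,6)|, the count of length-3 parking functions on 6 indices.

196

|PF(3,6)| = 4·7^2 = 4·49 = 196 (Pollak)
E.g. (2,2,6) → sorted (2,2,6): b_i ≤ 3+i ∀i, a PF.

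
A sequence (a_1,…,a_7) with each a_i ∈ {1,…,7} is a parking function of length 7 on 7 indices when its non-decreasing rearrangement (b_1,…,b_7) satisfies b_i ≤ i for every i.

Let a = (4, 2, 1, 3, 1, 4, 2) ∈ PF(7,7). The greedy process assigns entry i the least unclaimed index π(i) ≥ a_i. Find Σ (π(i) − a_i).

11

Σπ = 28 ({1..7} each once); Σa = 4+2+1+3+1+4+2 = 17; disp = 28−17 = 11.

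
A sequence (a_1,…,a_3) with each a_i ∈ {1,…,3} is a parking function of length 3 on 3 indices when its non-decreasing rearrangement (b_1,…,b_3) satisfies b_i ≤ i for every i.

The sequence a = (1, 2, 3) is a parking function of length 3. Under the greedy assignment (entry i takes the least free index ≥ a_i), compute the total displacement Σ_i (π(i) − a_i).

0

Σπ = 6 ({1..3} each once); Σa = 1+2+3 = 6; disp = 6−6 = 0.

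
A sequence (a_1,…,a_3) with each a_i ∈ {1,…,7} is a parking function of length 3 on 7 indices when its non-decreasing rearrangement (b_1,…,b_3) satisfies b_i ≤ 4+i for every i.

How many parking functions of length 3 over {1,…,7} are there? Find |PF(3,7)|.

Count = (7+1−3)·(7+1)^{3−1} = 5 · 64 = 320 [KW]
One tuple (6,3,4) → sorted (3,4,6): b_i ≤ 4+i ∀i, a PF.

320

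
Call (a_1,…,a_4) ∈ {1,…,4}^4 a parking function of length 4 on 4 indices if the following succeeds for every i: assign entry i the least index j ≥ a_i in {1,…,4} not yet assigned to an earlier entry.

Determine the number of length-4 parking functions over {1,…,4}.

125

|PF| = 1·5^3 = 1×125 = 125 (Pollak)
Example (1,2,2,1) → sorted (1,1,2,2): b_i ≤ i ∀i, a PF.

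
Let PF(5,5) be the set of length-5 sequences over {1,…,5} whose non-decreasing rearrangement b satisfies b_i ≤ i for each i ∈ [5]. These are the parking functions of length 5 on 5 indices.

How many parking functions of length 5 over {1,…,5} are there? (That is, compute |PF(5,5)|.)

1296

|PF| = (6−5)·6^(5−1) = 1 · 1296 = 1296
Check (1,1,1,5,3) → sorted (1,1,1,3,5): b_i ≤ i ∀i, a PF.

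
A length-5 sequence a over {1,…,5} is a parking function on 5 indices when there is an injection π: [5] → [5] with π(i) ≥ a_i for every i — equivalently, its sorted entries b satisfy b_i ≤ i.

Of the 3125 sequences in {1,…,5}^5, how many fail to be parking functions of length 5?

|PF(5,5)| = (5+1−5)·(5+1)^{5−1} = 1·1296 = 1296
E.g. (5,4,5,2,5) → sorted (2,4,5,5,5): b_1=2>1, not a PF.
So 3125 − 1296 = 1829 fail.

1829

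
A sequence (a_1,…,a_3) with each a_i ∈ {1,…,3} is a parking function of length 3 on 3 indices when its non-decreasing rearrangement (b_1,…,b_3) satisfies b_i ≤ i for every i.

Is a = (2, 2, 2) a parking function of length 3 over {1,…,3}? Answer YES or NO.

Order a: b = (2, 2, 2).
  b_1=2 > 1
  fails at i=1 ⇒ NO

NO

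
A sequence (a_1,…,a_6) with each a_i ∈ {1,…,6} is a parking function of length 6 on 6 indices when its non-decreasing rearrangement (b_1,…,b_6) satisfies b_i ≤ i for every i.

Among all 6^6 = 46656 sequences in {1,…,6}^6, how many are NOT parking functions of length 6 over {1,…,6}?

29849

|PF(6,6)| = (6+1−6)·(6+1)^{6−1} = 1×16807 = 16807 [KW]
Check (6,6,4,5,6,1) → sorted (1,4,5,6,6,6): b_2=4>2, not a PF.
6^6 − 16807 = 46656 − 16807 = 29849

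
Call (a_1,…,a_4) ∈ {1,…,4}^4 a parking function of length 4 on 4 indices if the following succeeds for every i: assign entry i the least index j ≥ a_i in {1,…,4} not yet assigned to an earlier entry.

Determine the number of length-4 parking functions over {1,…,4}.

|PF| = (4−4+1)·(4+1)^(4−1) = 1·125 = 125
Check (3,1,1,1) → sorted (1,1,1,3): b_i ≤ i ∀i, a PF.

125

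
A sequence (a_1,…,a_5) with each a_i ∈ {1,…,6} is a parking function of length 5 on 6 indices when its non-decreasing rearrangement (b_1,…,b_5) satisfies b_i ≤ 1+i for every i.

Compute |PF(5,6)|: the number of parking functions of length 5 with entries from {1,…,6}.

4802

#PF = (6−5+1)·(6+1)^(5−1) = 2×2401 = 4802
E.g. (3,5,2,4,6) → sorted (2,3,4,5,6): b_i ≤ 1+i ∀i, a PF.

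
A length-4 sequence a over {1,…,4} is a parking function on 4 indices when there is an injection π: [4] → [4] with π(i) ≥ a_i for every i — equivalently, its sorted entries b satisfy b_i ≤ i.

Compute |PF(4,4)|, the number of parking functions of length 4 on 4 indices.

125

#PF = (4−4+1)·(4+1)^(4−1) = 1·125 = 125
Check (3,1,1,4) → sorted (1,1,3,4): b_i ≤ i ∀i, a PF.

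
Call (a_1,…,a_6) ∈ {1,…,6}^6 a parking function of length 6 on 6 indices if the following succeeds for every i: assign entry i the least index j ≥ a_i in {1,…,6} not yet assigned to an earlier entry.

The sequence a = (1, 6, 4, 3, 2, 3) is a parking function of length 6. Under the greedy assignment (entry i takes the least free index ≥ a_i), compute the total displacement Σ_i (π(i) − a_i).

Σπ = 6·7/2 = 21 (π permutes [6]); Σa = 1+6+4+3+2+3 = 19; disp = 21−19 = 2.

2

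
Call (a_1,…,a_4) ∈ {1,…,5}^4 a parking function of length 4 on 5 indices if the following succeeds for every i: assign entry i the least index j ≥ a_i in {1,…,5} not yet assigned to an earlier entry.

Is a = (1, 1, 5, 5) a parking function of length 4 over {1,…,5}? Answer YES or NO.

Rearranged: b = (1, 1, 5, 5).
  b_1=1 ≤ 2
  b_2=1 ≤ 3
  b_3=5 > 4
  fails at i=3 ⇒ NO

NO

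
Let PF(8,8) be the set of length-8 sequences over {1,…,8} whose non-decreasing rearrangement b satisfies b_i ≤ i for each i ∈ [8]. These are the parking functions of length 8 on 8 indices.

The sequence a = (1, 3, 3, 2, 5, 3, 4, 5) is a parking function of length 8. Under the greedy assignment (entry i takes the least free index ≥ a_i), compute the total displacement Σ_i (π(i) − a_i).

10

Σπ = 8·9/2 = 36 (π permutes [8]); Σa = 1+3+3+2+5+3+4+5 = 26; disp = 36−26 = 10.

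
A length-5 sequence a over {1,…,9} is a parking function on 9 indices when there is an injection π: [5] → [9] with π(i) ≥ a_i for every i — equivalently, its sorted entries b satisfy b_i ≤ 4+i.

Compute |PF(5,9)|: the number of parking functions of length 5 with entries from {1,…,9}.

|PF(5,9)| = (10−5)·10^(5−1) = 5×10000 = 50000 [KW]
One tuple (7,1,9,5,7) → sorted (1,5,7,7,9): b_i ≤ 4+i ∀i, a PF.

50000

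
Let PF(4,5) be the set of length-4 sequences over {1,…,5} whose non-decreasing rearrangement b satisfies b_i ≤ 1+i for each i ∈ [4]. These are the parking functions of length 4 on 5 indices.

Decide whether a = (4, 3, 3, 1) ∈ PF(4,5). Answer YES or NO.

Sorted: b = (1, 3, 3, 4).
  b_1=1 ≤ 2
  b_2=3 ≤ 3
  b_3=3 ≤ 4
  b_4=4 ≤ 5
All bounds hold ⇒ YES

YES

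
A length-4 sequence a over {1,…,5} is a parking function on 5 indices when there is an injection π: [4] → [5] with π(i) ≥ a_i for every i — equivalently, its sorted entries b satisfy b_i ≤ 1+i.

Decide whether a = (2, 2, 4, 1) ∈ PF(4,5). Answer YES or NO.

YES

Order a: b = (1, 2, 2, 4).
  b_1=1 ≤ 2
  b_2=2 ≤ 3
  b_3=2 ≤ 4
  b_4=4 ≤ 5
All bounds hold ⇒ YES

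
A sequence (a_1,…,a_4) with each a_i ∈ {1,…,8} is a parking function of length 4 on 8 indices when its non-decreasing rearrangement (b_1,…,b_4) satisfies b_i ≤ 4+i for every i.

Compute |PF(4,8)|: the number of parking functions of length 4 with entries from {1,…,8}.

3645

|PF| = (9−4)·9^(4−1) = 5·729 = 3645 (Konheim–Weiss)
Example (4,4,5,8) → sorted (4,4,5,8): b_i ≤ 4+i ∀i, a PF.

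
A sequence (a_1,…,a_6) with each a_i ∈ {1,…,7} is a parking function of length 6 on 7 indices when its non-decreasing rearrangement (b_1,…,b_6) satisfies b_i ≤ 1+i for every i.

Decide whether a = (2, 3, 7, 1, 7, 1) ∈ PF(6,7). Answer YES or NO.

Order a: b = (1, 1, 2, 3, 7, 7).
  b_1=1 ≤ 2
  b_2=1 ≤ 3
  b_3=2 ≤ 4
  b_4=3 ≤ 5
  b_5=7 > 6
  fails at i=5 ⇒ NO

NO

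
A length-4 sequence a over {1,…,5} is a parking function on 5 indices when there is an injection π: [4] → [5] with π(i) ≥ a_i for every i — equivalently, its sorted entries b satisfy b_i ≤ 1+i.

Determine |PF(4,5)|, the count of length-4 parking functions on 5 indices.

432

|PF| = (6−4)·6^(4−1) = 2×216 = 432 [KW]
E.g. (2,1,1,4) → sorted (1,1,2,4): b_i ≤ 1+i ∀i, a PF.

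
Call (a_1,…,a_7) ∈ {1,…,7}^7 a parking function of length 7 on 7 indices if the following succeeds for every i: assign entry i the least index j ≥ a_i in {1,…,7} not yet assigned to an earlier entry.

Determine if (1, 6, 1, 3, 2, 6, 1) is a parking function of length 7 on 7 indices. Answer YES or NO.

YES

Rearranged: b = (1, 1, 1, 2, 3, 6, 6).
  b_1=1 ≤ 1
  b_2=1 ≤ 2
  b_3=1 ≤ 3
  b_4=2 ≤ 4
  b_5=3 ≤ 5
  b_6=6 ≤ 6
  b_7=6 ≤ 7
All bounds hold ⇒ YES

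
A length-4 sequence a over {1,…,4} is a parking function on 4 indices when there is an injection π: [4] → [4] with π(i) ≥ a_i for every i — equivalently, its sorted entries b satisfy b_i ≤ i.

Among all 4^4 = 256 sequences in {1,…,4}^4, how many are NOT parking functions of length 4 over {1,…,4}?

131

|PF(4,4)| = 1·5^3 = 1 · 125 = 125 (Konheim–Weiss)
One tuple (4,3,1,3) → sorted (1,3,3,4): b_2=3>2, not a PF.
So 256 − 125 = 131 fail.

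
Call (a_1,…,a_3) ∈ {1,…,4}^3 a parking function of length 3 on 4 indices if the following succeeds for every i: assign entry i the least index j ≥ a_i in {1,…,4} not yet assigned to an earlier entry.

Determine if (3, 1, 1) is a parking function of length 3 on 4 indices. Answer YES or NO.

Rearranged: b = (1, 1, 3).
  b_1=1 ≤ 2
  b_2=1 ≤ 3
  b_3=3 ≤ 4
All bounds hold ⇒ YES

YES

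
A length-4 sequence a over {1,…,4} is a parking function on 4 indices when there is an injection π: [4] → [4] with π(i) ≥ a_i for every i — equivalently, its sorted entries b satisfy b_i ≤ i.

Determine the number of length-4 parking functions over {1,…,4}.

125

#PF = 1·5^3 = 1 · 125 = 125 [KW]
E.g. (4,3,2,1) → sorted (1,2,3,4): b_i ≤ i ∀i, a PF.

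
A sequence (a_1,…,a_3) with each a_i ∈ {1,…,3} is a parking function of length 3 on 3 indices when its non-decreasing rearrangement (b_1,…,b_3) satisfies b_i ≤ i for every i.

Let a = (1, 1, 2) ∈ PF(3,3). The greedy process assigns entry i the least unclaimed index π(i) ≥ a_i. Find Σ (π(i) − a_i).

2

Σπ = 3·4/2 = 6 (π permutes [3]); Σa = 1+1+2 = 4; disp = 6−4 = 2.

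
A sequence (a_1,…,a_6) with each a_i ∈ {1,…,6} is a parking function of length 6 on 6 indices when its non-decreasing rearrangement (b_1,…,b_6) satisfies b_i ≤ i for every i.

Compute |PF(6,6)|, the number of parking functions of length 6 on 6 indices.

Count = 1·7^5 = 1·16807 = 16807 [KW]
Example (2,6,2,1,3,3) → sorted (1,2,2,3,3,6): b_i ≤ i ∀i, a PF.

16807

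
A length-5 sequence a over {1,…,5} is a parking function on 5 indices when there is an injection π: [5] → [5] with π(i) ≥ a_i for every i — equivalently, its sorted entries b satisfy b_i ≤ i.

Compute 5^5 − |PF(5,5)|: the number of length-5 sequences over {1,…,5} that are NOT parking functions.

#PF = 1·6^4 = 1 · 1296 = 1296 [KW]
One tuple (2,4,3,5,4) → sorted (2,3,4,4,5): b_1=2>1, not a PF.
5^5 − 1296 = 3125 − 1296 = 1829

1829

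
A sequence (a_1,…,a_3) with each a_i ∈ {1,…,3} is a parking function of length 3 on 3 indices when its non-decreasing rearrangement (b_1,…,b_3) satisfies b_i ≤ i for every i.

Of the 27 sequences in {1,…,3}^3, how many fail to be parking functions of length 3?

11

Count = 1·4^2 = 1×16 = 16 (Pollak)
Check (3,1,3) → sorted (1,3,3): b_2=3>2, not a PF.
So 27 − 16 = 11 fail.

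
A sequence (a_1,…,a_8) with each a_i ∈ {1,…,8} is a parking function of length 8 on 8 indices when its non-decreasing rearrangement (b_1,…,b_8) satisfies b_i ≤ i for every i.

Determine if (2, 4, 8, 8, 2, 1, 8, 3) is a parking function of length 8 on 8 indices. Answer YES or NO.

NO

Rearranged: b = (1, 2, 2, 3, 4, 8, 8, 8).
  b_1=1 ≤ 1
  b_2=2 ≤ 2
  b_3=2 ≤ 3
  b_4=3 ≤ 4
  b_5=4 ≤ 5
  b_6=8 > 6
  fails at i=6 ⇒ NO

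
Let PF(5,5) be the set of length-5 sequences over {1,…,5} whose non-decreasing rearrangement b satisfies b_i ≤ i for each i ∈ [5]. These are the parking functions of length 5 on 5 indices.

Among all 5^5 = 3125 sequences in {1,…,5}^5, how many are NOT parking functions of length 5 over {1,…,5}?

Count = (5+1−5)·(5+1)^{5−1} = 1·1296 = 1296
E.g. (5,1,4,1,5) → sorted (1,1,4,5,5): b_3=4>3, not a PF.
Total 3125; non-PF = 3125−1296 = 1829

1829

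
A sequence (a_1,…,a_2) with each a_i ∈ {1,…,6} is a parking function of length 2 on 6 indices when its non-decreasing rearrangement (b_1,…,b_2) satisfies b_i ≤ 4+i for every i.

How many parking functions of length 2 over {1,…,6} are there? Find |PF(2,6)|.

35

Count = (6+1−2)·(6+1)^{2−1} = 5×7 = 35 [KW]
One tuple (3,4) → sorted (3,4): b_i ≤ 4+i ∀i, a PF.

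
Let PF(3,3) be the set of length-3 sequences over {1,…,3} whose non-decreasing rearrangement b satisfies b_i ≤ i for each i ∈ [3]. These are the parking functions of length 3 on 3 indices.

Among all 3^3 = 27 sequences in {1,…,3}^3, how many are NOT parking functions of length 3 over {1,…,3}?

|PF| = 1·4^2 = 1·16 = 16 (Pollak)
E.g. (3,2,2) → sorted (2,2,3): b_1=2>1, not a PF.
So 27 − 16 = 11 fail.

11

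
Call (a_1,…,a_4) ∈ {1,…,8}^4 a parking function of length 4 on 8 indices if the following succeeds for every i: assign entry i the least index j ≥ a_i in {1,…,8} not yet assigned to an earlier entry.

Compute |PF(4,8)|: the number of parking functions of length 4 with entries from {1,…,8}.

#PF = (8−4+1)·(8+1)^(4−1) = 5 · 729 = 3645 (Konheim–Weiss)
One tuple (7,2,8,2) → sorted (2,2,7,8): b_i ≤ 4+i ∀i, a PF.

3645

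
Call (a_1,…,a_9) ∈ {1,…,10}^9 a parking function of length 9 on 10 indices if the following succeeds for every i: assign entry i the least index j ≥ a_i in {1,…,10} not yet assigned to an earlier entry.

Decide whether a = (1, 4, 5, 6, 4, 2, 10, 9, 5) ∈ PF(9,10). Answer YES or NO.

Rearranged: b = (1, 2, 4, 4, 5, 5, 6, 9, 10).
  b_1=1 ≤ 2
  b_2=2 ≤ 3
  b_3=4 ≤ 4
  b_4=4 ≤ 5
  b_5=5 ≤ 6
  b_6=5 ≤ 7
  b_7=6 ≤ 8
  b_8=9 ≤ 9
  b_9=10 ≤ 10
All bounds hold ⇒ YES

YES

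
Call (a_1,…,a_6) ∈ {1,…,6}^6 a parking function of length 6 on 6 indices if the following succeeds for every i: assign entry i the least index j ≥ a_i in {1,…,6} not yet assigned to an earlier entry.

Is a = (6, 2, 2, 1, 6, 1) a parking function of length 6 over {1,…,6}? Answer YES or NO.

NO

Rearranged: b = (1, 1, 2, 2, 6, 6).
  b_1=1 ≤ 1
  b_2=1 ≤ 2
  b_3=2 ≤ 3
  b_4=2 ≤ 4
  b_5=6 > 5
  fails at i=5 ⇒ NO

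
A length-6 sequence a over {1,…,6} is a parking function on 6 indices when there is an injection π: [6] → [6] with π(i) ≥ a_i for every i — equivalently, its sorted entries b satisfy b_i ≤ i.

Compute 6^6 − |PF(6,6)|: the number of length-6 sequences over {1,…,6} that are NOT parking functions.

29849

|PF(6,6)| = 1·7^5 = 1 · 16807 = 16807 [KW]
One tuple (6,5,2,4,6,6) → sorted (2,4,5,6,6,6): b_1=2>1, not a PF.
6^6 − 16807 = 46656 − 16807 = 29849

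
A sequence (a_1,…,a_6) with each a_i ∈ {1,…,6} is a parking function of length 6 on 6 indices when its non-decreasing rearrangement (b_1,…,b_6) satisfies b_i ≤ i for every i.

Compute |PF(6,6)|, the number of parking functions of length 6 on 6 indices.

16807

|PF| = (7−6)·7^(6−1) = 1×16807 = 16807 [KW]
One tuple (4,1,1,2,4,6) → sorted (1,1,2,4,4,6): b_i ≤ i ∀i, a PF.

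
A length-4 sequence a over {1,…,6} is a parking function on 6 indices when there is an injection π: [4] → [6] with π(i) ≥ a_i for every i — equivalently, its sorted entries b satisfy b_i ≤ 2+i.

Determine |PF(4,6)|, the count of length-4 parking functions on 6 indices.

Count = (7−4)·7^(4−1) = 3×343 = 1029 (Konheim–Weiss)
One tuple (3,4,6,2) → sorted (2,3,4,6): b_i ≤ 2+i ∀i, a PF.

1029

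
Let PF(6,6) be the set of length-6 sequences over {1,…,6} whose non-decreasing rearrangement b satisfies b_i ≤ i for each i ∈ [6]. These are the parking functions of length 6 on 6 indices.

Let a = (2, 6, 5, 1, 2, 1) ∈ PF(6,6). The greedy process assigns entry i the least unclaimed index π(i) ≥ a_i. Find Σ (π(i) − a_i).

Σπ = 21 ({1..6} each once); Σa = 2+6+5+1+2+1 = 17; disp = 21−17 = 4.

4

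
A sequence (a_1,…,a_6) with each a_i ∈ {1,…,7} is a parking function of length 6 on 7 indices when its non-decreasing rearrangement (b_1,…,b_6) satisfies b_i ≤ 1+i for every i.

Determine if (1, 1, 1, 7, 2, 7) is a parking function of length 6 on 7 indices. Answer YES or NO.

NO

Rearranged: b = (1, 1, 1, 2, 7, 7).
  b_1=1 ≤ 2
  b_2=1 ≤ 3
  b_3=1 ≤ 4
  b_4=2 ≤ 5
  b_5=7 > 6
  fails at i=5 ⇒ NO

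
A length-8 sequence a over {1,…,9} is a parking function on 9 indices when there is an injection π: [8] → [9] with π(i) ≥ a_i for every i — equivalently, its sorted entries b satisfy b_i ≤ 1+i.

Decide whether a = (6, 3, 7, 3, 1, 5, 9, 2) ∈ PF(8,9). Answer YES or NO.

YES

Order a: b = (1, 2, 3, 3, 5, 6, 7, 9).
  b_1=1 ≤ 2
  b_2=2 ≤ 3
  b_3=3 ≤ 4
  b_4=3 ≤ 5
  b_5=5 ≤ 6
  b_6=6 ≤ 7
  b_7=7 ≤ 8
  b_8=9 ≤ 9
All bounds hold ⇒ YES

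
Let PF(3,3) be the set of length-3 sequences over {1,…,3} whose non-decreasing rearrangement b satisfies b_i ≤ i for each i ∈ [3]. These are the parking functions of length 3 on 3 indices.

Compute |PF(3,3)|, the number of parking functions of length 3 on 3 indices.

#PF = (3−3+1)·(3+1)^(3−1) = 1·16 = 16 (Pollak)
One tuple (2,1,3) → sorted (1,2,3): b_i ≤ i ∀i, a PF.

16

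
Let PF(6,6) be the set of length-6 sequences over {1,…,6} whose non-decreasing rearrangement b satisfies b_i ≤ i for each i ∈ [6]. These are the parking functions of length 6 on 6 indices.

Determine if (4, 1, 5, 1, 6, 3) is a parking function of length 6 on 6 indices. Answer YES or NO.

Sorted: b = (1, 1, 3, 4, 5, 6).
  b_1=1 ≤ 1
  b_2=1 ≤ 2
  b_3=3 ≤ 3
  b_4=4 ≤ 4
  b_5=5 ≤ 5
  b_6=6 ≤ 6
All bounds hold ⇒ YES

YES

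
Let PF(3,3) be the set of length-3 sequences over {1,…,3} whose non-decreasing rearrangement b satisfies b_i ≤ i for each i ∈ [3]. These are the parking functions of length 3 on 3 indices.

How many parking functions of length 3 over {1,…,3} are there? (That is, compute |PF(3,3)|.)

Count = (3−3+1)·(3+1)^(3−1) = 1·16 = 16 [KW]
E.g. (2,1,2) → sorted (1,2,2): b_i ≤ i ∀i, a PF.

16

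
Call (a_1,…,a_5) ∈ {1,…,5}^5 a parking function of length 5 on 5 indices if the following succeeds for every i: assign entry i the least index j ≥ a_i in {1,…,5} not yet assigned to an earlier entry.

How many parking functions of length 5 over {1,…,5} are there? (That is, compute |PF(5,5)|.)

1296

|PF(5,5)| = (5−5+1)·(5+1)^(5−1) = 1×1296 = 1296 [KW]
E.g. (2,1,2,3,1) → sorted (1,1,2,2,3): b_i ≤ i ∀i, a PF.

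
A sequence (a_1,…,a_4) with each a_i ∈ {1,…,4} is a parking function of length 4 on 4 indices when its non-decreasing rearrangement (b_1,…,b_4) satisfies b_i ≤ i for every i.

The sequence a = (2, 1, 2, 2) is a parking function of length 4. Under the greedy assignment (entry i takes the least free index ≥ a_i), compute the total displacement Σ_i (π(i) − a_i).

3

Σπ(i) = 1+…+4 = 10; Σa = 2+1+2+2 = 7; disp = 10−7 = 3.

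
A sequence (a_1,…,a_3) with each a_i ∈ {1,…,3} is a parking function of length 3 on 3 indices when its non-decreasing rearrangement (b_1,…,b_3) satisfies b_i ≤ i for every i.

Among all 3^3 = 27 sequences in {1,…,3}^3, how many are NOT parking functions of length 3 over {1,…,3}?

11

Count = (3+1−3)·(3+1)^{3−1} = 1 · 16 = 16
Example (3,1,3) → sorted (1,3,3): b_2=3>2, not a PF.
3^3 − 16 = 27 − 16 = 11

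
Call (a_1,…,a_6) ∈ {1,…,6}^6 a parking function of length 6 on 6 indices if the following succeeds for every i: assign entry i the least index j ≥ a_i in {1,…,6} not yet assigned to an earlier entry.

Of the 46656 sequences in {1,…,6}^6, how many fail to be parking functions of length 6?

|PF(6,6)| = (6−6+1)·(6+1)^(6−1) = 1 · 16807 = 16807 (Pollak)
Example (6,6,2,3,2,4) → sorted (2,2,3,4,6,6): b_1=2>1, not a PF.
6^6 − 16807 = 46656 − 16807 = 29849

29849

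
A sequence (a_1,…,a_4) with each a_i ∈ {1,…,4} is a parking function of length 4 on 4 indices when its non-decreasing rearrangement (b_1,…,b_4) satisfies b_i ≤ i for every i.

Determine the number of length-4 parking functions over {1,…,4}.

125

#PF = (5−4)·5^(4−1) = 1 · 125 = 125 (Konheim–Weiss)
Check (3,4,1,2) → sorted (1,2,3,4): b_i ≤ i ∀i, a PF.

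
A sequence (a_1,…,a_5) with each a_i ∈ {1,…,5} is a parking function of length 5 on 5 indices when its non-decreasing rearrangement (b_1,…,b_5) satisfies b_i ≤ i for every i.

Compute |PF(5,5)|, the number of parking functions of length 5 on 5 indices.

Count = (5−5+1)·(5+1)^(5−1) = 1 · 1296 = 1296
Check (4,4,2,3,1) → sorted (1,2,3,4,4): b_i ≤ i ∀i, a PF.

1296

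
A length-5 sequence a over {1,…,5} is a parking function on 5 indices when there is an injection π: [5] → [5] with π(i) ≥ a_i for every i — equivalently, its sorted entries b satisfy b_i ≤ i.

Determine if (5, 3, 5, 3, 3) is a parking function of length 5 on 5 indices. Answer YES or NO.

NO

Rearranged: b = (3, 3, 3, 5, 5).
  b_1=3 > 1
  fails at i=1 ⇒ NO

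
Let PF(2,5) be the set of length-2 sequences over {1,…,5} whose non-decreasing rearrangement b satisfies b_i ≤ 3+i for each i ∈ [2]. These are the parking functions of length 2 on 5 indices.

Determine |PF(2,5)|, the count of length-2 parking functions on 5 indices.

|PF| = (6−2)·6^(2−1) = 4 · 6 = 24 [KW]
Example (5,2) → sorted (2,5): b_i ≤ 3+i ∀i, a PF.

24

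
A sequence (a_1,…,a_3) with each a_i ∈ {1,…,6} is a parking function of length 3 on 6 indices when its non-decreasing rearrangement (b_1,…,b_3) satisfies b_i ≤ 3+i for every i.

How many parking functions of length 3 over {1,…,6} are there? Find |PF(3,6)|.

|PF(3,6)| = (7−3)·7^(3−1) = 4 · 49 = 196
Example (3,5,1) → sorted (1,3,5): b_i ≤ 3+i ∀i, a PF.

196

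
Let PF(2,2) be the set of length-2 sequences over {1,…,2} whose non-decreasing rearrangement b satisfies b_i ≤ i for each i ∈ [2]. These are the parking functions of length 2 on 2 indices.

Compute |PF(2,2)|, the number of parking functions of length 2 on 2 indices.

|PF(2,2)| = (2−2+1)·(2+1)^(2−1) = 1·3 = 3 [KW]
One tuple (1,1) → sorted (1,1): b_i ≤ i ∀i, a PF.

3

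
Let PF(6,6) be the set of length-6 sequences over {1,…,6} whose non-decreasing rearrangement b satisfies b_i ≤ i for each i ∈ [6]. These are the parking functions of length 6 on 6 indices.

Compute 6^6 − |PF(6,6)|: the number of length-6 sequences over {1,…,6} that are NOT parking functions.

Count = 1·7^5 = 1×16807 = 16807
One tuple (3,3,4,3,5,5) → sorted (3,3,3,4,5,5): b_1=3>1, not a PF.
Total 46656; non-PF = 46656−16807 = 29849

29849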